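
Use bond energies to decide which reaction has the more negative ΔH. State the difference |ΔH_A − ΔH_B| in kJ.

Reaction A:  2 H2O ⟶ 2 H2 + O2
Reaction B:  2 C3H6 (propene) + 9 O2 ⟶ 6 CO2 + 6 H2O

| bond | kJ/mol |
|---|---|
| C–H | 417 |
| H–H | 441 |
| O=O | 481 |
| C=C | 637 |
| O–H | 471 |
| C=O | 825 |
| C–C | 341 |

Reaction B, by 4784 kJ

Reaction A:
  Bonds broken (reactants):
    O–H: 4 × 471 = 1884
    Σ(broken) = 1884 kJ
  Bonds formed (products):
    H–H: 2 × 441 = 882
    O=O: 1 × 481 = 481
    Σ(formed) = 1363 kJ
  ΔH_A = 1884 − 1363 = +521 kJ
Reaction B:
  Bonds broken (reactants):
    C–C: 2 × 341 = 682
    C–H: 12 × 417 = 5004
    C=C: 2 × 637 = 1274
    O=O: 9 × 481 = 4329
    Σ(broken) = 11289 kJ
  Bonds formed (products):
    C=O: 12 × 825 = 9900
    O–H: 12 × 471 = 5652
    Σ(formed) = 15552 kJ
  ΔH_B = 11289 − 15552 = −4263 kJ
ΔH_A − ΔH_B = +4784 kJ, so reaction B has the more negative ΔH; |ΔH_A − ΔH_B| = 4784 kJ.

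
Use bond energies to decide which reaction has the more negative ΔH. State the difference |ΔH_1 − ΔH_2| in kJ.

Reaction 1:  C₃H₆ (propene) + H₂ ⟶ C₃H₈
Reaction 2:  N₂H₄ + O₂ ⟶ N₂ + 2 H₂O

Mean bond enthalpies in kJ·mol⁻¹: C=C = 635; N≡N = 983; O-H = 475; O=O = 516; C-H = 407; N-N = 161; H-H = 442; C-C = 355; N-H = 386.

Reaction 1:
  Bonds broken (reactants):
    C-C: 1 × 355 = 355
    C-H: 6 × 407 = 2442
    C=C: 1 × 635 = 635
    H-H: 1 × 442 = 442
    Σ(broken) = 3874 kJ
  Bonds formed (products):
    C-C: 2 × 355 = 710
    C-H: 8 × 407 = 3256
    Σ(formed) = 3966 kJ
  ΔH_1 = 3874 − 3966 = −92 kJ
Reaction 2:
  Bonds broken (reactants):
    N-H: 4 × 386 = 1544
    N-N: 1 × 161 = 161
    O=O: 1 × 516 = 516
    Σ(broken) = 2221 kJ
  Bonds formed (products):
    N≡N: 1 × 983 = 983
    O-H: 4 × 475 = 1900
    Σ(formed) = 2883 kJ
  ΔH_2 = 2221 − 2883 = −662 kJ
ΔH_1 − ΔH_2 = +570 kJ, so reaction 2 has the more negative ΔH; |ΔH_1 − ΔH_2| = 570 kJ.

Reaction 2, by 570 kJ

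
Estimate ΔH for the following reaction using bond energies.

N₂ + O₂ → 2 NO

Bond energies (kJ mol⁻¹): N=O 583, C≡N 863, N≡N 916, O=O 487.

ΔH ≈ +237 kJ

Bonds broken (reactants):
  N≡N: 1 × 916 = 916
  O=O: 1 × 487 = 487
  Σ(broken) = 1403 kJ
Bonds formed (products):
  N=O: 2 × 583 = 1166
  Σ(formed) = 1166 kJ
ΔH = Σ(broken) − Σ(formed) = 1403 − 1166 = +237 kJ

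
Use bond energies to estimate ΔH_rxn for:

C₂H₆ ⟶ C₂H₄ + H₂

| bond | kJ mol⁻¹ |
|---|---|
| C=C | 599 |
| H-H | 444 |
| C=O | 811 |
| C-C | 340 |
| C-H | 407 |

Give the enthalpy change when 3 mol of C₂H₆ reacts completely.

Bonds broken (reactants):
  C-C: 1 × 340 = 340
  C-H: 6 × 407 = 2442
  Σ(broken) = 2782 kJ
Bonds formed (products):
  C-H: 4 × 407 = 1628
  C=C: 1 × 599 = 599
  H-H: 1 × 444 = 444
  Σ(formed) = 2671 kJ
ΔH = Σ(broken) − Σ(formed) = 2782 − 2671 = +111 kJ
For 3× the reaction as written: 3 × (+111) = +333 kJ

ΔH = +333 kJ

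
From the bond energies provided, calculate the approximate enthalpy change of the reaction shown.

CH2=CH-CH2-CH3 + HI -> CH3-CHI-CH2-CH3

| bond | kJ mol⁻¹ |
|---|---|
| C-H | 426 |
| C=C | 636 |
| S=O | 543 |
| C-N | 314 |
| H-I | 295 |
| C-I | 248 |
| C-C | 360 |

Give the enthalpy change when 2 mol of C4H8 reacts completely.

ΔH = −206 kJ

Bonds broken (reactants):
  C-C: 2 × 360 = 720
  C-H: 8 × 426 = 3408
  C=C: 1 × 636 = 636
  H-I: 1 × 295 = 295
  Σ(broken) = 5059 kJ
Bonds formed (products):
  C-C: 3 × 360 = 1080
  C-H: 9 × 426 = 3834
  C-I: 1 × 248 = 248
  Σ(formed) = 5162 kJ
ΔH = Σ(broken) − Σ(formed) = 5059 − 5162 = −103 kJ
For 2× the reaction as written: 2 × (−103) = −206 kJ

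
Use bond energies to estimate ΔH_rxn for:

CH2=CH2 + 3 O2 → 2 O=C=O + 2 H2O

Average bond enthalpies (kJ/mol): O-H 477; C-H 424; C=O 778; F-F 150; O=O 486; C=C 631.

ΔH ≈ −1235 kJ

Bonds broken (reactants):
  C-H: 4 × 424 = 1696
  C=C: 1 × 631 = 631
  O=O: 3 × 486 = 1458
  Σ(broken) = 3785 kJ
Bonds formed (products):
  C=O: 4 × 778 = 3112
  O-H: 4 × 477 = 1908
  Σ(formed) = 5020 kJ
ΔH = Σ(broken) − Σ(formed) = 3785 − 5020 = −1235 kJ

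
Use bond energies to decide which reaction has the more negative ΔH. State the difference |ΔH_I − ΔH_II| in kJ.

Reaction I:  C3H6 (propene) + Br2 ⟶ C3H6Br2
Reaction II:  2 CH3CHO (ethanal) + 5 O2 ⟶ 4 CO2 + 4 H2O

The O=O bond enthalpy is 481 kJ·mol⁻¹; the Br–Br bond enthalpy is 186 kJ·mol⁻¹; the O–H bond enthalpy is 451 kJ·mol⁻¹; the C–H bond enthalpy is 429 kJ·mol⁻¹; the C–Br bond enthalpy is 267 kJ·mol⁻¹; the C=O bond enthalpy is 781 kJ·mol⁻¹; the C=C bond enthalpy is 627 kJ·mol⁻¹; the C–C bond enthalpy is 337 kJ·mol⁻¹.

Reaction I:
  Bonds broken (reactants):
    Br–Br: 1 × 186 = 186
    C–C: 1 × 337 = 337
    C–H: 6 × 429 = 2574
    C=C: 1 × 627 = 627
    Σ(broken) = 3724 kJ
  Bonds formed (products):
    C–Br: 2 × 267 = 534
    C–C: 2 × 337 = 674
    C–H: 6 × 429 = 2574
    Σ(formed) = 3782 kJ
  ΔH_I = 3724 − 3782 = −58 kJ
Reaction II:
  Bonds broken (reactants):
    C–C: 2 × 337 = 674
    C–H: 8 × 429 = 3432
    C=O: 2 × 781 = 1562
    O=O: 5 × 481 = 2405
    Σ(broken) = 8073 kJ
  Bonds formed (products):
    C=O: 8 × 781 = 6248
    O–H: 8 × 451 = 3608
    Σ(formed) = 9856 kJ
  ΔH_II = 8073 − 9856 = −1783 kJ
ΔH_I − ΔH_II = +1725 kJ, so reaction II has the more negative ΔH; |ΔH_I − ΔH_II| = 1725 kJ.

Reaction II, by 1725 kJ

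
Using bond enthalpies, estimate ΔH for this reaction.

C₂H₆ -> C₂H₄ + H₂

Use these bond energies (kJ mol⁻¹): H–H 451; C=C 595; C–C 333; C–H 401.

Bonds broken (reactants):
  C–C: 1 × 333 = 333
  C–H: 6 × 401 = 2406
  Σ(broken) = 2739 kJ
Bonds formed (products):
  C–H: 4 × 401 = 1604
  C=C: 1 × 595 = 595
  H–H: 1 × 451 = 451
  Σ(formed) = 2650 kJ
ΔH = Σ(broken) − Σ(formed) = 2739 − 2650 = +89 kJ

ΔH ≈ +89 kJ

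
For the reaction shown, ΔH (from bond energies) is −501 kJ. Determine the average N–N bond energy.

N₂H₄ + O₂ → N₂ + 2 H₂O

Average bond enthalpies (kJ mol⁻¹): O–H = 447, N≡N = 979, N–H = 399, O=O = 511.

D(N–N) ≈ 159 kJ/mol

Let D be the N–N bond energy.
Σ(broken) = 4×399 + 1×D + 1×511 = 2107 + D
Σ(formed) = 1×979 + 4×447 = 2767
ΔH = Σ(broken) − Σ(formed) = (2107 + D) − (2767) = −660 + D
Setting this equal to −501 kJ gives D = 159 kJ/mol.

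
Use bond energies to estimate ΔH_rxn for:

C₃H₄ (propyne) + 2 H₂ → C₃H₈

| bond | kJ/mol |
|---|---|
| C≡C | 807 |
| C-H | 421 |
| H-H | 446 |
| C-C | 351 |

Bonds broken (reactants):
  C≡C: 1 × 807 = 807
  C-C: 1 × 351 = 351
  C-H: 4 × 421 = 1684
  H-H: 2 × 446 = 892
  Σ(broken) = 3734 kJ
Bonds formed (products):
  C-C: 2 × 351 = 702
  C-H: 8 × 421 = 3368
  Σ(formed) = 4070 kJ
ΔH = Σ(broken) − Σ(formed) = 3734 − 4070 = −336 kJ

ΔH ≈ −336 kJ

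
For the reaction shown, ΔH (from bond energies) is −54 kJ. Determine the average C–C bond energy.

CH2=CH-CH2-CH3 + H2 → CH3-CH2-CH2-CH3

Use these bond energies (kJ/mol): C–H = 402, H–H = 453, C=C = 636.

Let D be the C–C bond energy.
Σ(broken) = 2×D + 8×402 + 1×636 + 1×453 = 4305 + 2D
Σ(formed) = 3×D + 10×402 = 4020 + 3D
ΔH = Σ(broken) − Σ(formed) = (4305 + 2D) − (4020 + 3D) = +285 − D
Setting this equal to −54 kJ gives D = 339 kJ/mol.

D(C–C) ≈ 339 kJ/mol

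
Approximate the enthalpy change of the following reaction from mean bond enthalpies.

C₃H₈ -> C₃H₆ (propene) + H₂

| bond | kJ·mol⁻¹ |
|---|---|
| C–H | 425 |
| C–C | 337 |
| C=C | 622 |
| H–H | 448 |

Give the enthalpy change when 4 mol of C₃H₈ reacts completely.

Bonds broken (reactants):
  C–C: 2 × 337 = 674
  C–H: 8 × 425 = 3400
  Σ(broken) = 4074 kJ
Bonds formed (products):
  C–C: 1 × 337 = 337
  C–H: 6 × 425 = 2550
  C=C: 1 × 622 = 622
  H–H: 1 × 448 = 448
  Σ(formed) = 3957 kJ
ΔH = Σ(broken) − Σ(formed) = 4074 − 3957 = +117 kJ
For 4× the reaction as written: 4 × (+117) = +468 kJ

ΔH = +468 kJ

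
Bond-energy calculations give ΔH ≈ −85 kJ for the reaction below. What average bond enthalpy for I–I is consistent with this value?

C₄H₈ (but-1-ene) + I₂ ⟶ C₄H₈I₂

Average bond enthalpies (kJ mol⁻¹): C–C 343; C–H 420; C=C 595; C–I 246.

Let D be the I–I bond energy.
Σ(broken) = 2×343 + 8×420 + 1×595 + 1×D = 4641 + D
Σ(formed) = 3×343 + 8×420 + 2×246 = 4881
ΔH = Σ(broken) − Σ(formed) = (4641 + D) − (4881) = −240 + D
Setting this equal to −85 kJ gives D = 155 kJ/mol.

D(I–I) ≈ 155 kJ/mol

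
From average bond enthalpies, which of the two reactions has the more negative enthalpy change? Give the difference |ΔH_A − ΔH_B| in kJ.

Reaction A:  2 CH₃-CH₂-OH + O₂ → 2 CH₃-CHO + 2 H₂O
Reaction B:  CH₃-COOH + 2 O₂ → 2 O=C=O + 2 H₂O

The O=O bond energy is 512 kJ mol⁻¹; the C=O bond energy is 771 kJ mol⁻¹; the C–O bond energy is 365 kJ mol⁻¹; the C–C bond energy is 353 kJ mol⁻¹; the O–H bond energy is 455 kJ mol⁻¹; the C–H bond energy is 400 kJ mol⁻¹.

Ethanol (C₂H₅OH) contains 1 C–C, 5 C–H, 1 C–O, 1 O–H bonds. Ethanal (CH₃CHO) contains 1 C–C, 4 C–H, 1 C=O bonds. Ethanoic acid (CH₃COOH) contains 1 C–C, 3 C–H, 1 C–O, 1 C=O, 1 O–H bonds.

Reaction B, by 326 kJ

Reaction A:
  Bonds broken (reactants):
    C–C: 2 × 353 = 706
    C–H: 10 × 400 = 4000
    C–O: 2 × 365 = 730
    O–H: 2 × 455 = 910
    O=O: 1 × 512 = 512
    Σ(broken) = 6858 kJ
  Bonds formed (products):
    C–C: 2 × 353 = 706
    C–H: 8 × 400 = 3200
    C=O: 2 × 771 = 1542
    O–H: 4 × 455 = 1820
    Σ(formed) = 7268 kJ
  ΔH_A = 6858 − 7268 = −410 kJ
Reaction B:
  Bonds broken (reactants):
    C–C: 1 × 353 = 353
    C–H: 3 × 400 = 1200
    C–O: 1 × 365 = 365
    C=O: 1 × 771 = 771
    O–H: 1 × 455 = 455
    O=O: 2 × 512 = 1024
    Σ(broken) = 4168 kJ
  Bonds formed (products):
    C=O: 4 × 771 = 3084
    O–H: 4 × 455 = 1820
    Σ(formed) = 4904 kJ
  ΔH_B = 4168 − 4904 = −736 kJ
ΔH_A − ΔH_B = +326 kJ, so reaction B has the more negative ΔH; |ΔH_A − ΔH_B| = 326 kJ.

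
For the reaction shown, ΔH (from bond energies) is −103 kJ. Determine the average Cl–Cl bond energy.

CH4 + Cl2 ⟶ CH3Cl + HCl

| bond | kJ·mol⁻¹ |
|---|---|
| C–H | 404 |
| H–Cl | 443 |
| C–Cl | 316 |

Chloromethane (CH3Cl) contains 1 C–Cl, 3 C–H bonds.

D(Cl–Cl) ≈ 252 kJ/mol

Let D be the Cl–Cl bond energy.
Σ(broken) = 4×404 + 1×D = 1616 + D
Σ(formed) = 1×316 + 3×404 + 1×443 = 1971
ΔH = Σ(broken) − Σ(formed) = (1616 + D) − (1971) = −355 + D
Setting this equal to −103 kJ gives D = 252 kJ/mol.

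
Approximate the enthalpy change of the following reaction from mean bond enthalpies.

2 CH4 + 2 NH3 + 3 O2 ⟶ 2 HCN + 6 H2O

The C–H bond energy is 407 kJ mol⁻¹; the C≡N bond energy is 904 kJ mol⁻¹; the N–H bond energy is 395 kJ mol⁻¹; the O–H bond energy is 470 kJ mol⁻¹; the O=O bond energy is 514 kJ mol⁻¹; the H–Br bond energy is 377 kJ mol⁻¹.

Bonds broken (reactants):
  C–H: 8 × 407 = 3256
  N–H: 6 × 395 = 2370
  O=O: 3 × 514 = 1542
  Σ(broken) = 7168 kJ
Bonds formed (products):
  C≡N: 2 × 904 = 1808
  C–H: 2 × 407 = 814
  O–H: 12 × 470 = 5640
  Σ(formed) = 8262 kJ
ΔH = Σ(broken) − Σ(formed) = 7168 − 8262 = −1094 kJ

ΔH ≈ −1094 kJ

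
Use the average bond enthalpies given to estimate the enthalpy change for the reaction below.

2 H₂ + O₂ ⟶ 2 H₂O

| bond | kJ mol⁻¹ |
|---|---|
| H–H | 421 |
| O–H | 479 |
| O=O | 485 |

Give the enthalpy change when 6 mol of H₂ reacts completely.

Bonds broken (reactants):
  H–H: 2 × 421 = 842
  O=O: 1 × 485 = 485
  Σ(broken) = 1327 kJ
Bonds formed (products):
  O–H: 4 × 479 = 1916
  Σ(formed) = 1916 kJ
ΔH = Σ(broken) − Σ(formed) = 1327 − 1916 = −589 kJ
For 3× the reaction as written: 3 × (−589) = −1767 kJ

ΔH = −1767 kJ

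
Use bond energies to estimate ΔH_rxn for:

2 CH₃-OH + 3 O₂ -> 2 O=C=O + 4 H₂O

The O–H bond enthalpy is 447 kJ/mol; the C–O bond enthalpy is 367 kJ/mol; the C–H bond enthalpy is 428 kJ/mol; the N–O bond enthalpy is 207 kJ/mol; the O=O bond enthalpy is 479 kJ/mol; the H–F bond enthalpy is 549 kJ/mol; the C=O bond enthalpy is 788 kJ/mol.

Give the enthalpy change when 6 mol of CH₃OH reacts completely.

ΔH = −3285 kJ

Bonds broken (reactants):
  C–H: 6 × 428 = 2568
  C–O: 2 × 367 = 734
  O–H: 2 × 447 = 894
  O=O: 3 × 479 = 1437
  Σ(broken) = 5633 kJ
Bonds formed (products):
  C=O: 4 × 788 = 3152
  O–H: 8 × 447 = 3576
  Σ(formed) = 6728 kJ
ΔH = Σ(broken) − Σ(formed) = 5633 − 6728 = −1095 kJ
For 3× the reaction as written: 3 × (−1095) = −3285 kJ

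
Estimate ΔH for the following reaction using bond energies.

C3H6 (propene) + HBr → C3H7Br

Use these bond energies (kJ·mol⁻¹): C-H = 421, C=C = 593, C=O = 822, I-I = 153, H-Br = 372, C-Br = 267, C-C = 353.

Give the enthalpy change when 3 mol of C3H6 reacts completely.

ΔH = −228 kJ

Bonds broken (reactants):
  C-C: 1 × 353 = 353
  C-H: 6 × 421 = 2526
  C=C: 1 × 593 = 593
  H-Br: 1 × 372 = 372
  Σ(broken) = 3844 kJ
Bonds formed (products):
  C-Br: 1 × 267 = 267
  C-C: 2 × 353 = 706
  C-H: 7 × 421 = 2947
  Σ(formed) = 3920 kJ
ΔH = Σ(broken) − Σ(formed) = 3844 − 3920 = −76 kJ
For 3× the reaction as written: 3 × (−76) = −228 kJ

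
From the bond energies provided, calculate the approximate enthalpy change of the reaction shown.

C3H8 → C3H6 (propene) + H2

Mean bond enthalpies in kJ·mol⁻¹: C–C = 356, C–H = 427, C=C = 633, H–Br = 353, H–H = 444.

Bonds broken (reactants):
  C–C: 2 × 356 = 712
  C–H: 8 × 427 = 3416
  Σ(broken) = 4128 kJ
Bonds formed (products):
  C–C: 1 × 356 = 356
  C–H: 6 × 427 = 2562
  C=C: 1 × 633 = 633
  H–H: 1 × 444 = 444
  Σ(formed) = 3995 kJ
ΔH = Σ(broken) − Σ(formed) = 4128 − 3995 = +133 kJ

ΔH ≈ +133 kJ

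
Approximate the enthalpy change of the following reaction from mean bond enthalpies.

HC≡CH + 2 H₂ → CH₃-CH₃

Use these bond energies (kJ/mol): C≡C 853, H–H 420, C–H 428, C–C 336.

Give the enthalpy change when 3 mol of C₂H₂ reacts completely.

Bonds broken (reactants):
  C≡C: 1 × 853 = 853
  C–H: 2 × 428 = 856
  H–H: 2 × 420 = 840
  Σ(broken) = 2549 kJ
Bonds formed (products):
  C–C: 1 × 336 = 336
  C–H: 6 × 428 = 2568
  Σ(formed) = 2904 kJ
ΔH = Σ(broken) − Σ(formed) = 2549 − 2904 = −355 kJ
For 3× the reaction as written: 3 × (−355) = −1065 kJ

ΔH = −1065 kJ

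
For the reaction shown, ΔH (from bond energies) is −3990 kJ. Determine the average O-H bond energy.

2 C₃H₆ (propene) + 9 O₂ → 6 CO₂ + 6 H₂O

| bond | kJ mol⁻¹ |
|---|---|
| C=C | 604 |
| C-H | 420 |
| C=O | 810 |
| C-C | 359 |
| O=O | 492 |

D(O-H) ≈ 472 kJ/mol

Let D be the O-H bond energy.
Σ(broken) = 2×359 + 12×420 + 2×604 + 9×492 = 11394
Σ(formed) = 12×810 + 12×D = 9720 + 12D
ΔH = Σ(broken) − Σ(formed) = (11394) − (9720 + 12D) = +1674 − 12D
Setting this equal to −3990 kJ gives 12D = 5664, so D = 472 kJ/mol.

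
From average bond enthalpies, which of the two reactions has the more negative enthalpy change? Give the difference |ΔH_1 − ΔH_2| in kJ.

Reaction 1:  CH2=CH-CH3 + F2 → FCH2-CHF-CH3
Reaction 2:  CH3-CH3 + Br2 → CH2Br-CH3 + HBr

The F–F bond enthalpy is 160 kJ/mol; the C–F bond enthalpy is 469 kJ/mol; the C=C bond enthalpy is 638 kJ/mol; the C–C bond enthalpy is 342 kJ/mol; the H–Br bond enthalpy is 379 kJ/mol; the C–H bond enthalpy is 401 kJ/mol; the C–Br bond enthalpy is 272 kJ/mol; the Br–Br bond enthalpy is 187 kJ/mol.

Reaction 1:
  Bonds broken (reactants):
    C–C: 1 × 342 = 342
    C–H: 6 × 401 = 2406
    C=C: 1 × 638 = 638
    F–F: 1 × 160 = 160
    Σ(broken) = 3546 kJ
  Bonds formed (products):
    C–C: 2 × 342 = 684
    C–F: 2 × 469 = 938
    C–H: 6 × 401 = 2406
    Σ(formed) = 4028 kJ
  ΔH_1 = 3546 − 4028 = −482 kJ
Reaction 2:
  Bonds broken (reactants):
    Br–Br: 1 × 187 = 187
    C–C: 1 × 342 = 342
    C–H: 6 × 401 = 2406
    Σ(broken) = 2935 kJ
  Bonds formed (products):
    C–Br: 1 × 272 = 272
    C–C: 1 × 342 = 342
    C–H: 5 × 401 = 2005
    H–Br: 1 × 379 = 379
    Σ(formed) = 2998 kJ
  ΔH_2 = 2935 − 2998 = −63 kJ
ΔH_1 − ΔH_2 = −419 kJ, so reaction 1 has the more negative ΔH; |ΔH_1 − ΔH_2| = 419 kJ.

Reaction 1, by 419 kJ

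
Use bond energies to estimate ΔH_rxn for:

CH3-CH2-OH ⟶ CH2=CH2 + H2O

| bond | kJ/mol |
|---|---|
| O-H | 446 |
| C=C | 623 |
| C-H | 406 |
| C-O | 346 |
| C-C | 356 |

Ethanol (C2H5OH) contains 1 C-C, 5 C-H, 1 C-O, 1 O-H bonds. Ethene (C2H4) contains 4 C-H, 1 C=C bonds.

ΔH ≈ +39 kJ

Bonds broken (reactants):
  C-C: 1 × 356 = 356
  C-H: 5 × 406 = 2030
  C-O: 1 × 346 = 346
  O-H: 1 × 446 = 446
  Σ(broken) = 3178 kJ
Bonds formed (products):
  C-H: 4 × 406 = 1624
  C=C: 1 × 623 = 623
  O-H: 2 × 446 = 892
  Σ(formed) = 3139 kJ
ΔH = Σ(broken) − Σ(formed) = 3178 − 3139 = +39 kJ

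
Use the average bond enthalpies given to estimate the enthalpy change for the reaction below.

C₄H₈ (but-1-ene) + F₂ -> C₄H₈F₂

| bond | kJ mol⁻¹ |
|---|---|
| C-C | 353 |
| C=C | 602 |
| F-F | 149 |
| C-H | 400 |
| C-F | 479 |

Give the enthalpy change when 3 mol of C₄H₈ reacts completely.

ΔH = −1680 kJ

Bonds broken (reactants):
  C-C: 2 × 353 = 706
  C-H: 8 × 400 = 3200
  C=C: 1 × 602 = 602
  F-F: 1 × 149 = 149
  Σ(broken) = 4657 kJ
Bonds formed (products):
  C-C: 3 × 353 = 1059
  C-F: 2 × 479 = 958
  C-H: 8 × 400 = 3200
  Σ(formed) = 5217 kJ
ΔH = Σ(broken) − Σ(formed) = 4657 − 5217 = −560 kJ
For 3× the reaction as written: 3 × (−560) = −1680 kJ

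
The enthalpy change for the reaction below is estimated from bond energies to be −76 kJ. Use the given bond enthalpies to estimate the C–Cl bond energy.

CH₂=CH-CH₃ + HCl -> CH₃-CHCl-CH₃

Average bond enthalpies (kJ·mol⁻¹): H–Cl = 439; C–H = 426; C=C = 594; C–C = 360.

Let D be the C–Cl bond energy.
Σ(broken) = 1×360 + 6×426 + 1×594 + 1×439 = 3949
Σ(formed) = 2×360 + 1×D + 7×426 = 3702 + D
ΔH = Σ(broken) − Σ(formed) = (3949) − (3702 + D) = +247 − D
Setting this equal to −76 kJ gives D = 323 kJ/mol.

D(C–Cl) ≈ 323 kJ/mol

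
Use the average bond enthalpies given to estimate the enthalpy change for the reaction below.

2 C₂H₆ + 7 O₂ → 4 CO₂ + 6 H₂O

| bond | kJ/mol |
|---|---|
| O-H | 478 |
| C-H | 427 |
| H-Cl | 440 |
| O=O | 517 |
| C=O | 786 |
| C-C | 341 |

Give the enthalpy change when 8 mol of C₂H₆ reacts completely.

ΔH = −10396 kJ

Bonds broken (reactants):
  C-C: 2 × 341 = 682
  C-H: 12 × 427 = 5124
  O=O: 7 × 517 = 3619
  Σ(broken) = 9425 kJ
Bonds formed (products):
  C=O: 8 × 786 = 6288
  O-H: 12 × 478 = 5736
  Σ(formed) = 12024 kJ
ΔH = Σ(broken) − Σ(formed) = 9425 − 12024 = −2599 kJ
For 4× the reaction as written: 4 × (−2599) = −10396 kJ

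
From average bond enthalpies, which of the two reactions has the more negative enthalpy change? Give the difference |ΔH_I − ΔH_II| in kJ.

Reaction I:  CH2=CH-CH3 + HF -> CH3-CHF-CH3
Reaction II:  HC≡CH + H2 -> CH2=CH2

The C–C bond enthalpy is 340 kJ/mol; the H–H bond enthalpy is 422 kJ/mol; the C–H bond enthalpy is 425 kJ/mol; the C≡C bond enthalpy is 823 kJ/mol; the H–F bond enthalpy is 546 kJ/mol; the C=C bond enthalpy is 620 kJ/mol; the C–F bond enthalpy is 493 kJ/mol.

Reaction I:
  Bonds broken (reactants):
    C–C: 1 × 340 = 340
    C–H: 6 × 425 = 2550
    C=C: 1 × 620 = 620
    H–F: 1 × 546 = 546
    Σ(broken) = 4056 kJ
  Bonds formed (products):
    C–C: 2 × 340 = 680
    C–F: 1 × 493 = 493
    C–H: 7 × 425 = 2975
    Σ(formed) = 4148 kJ
  ΔH_I = 4056 − 4148 = −92 kJ
Reaction II:
  Bonds broken (reactants):
    C≡C: 1 × 823 = 823
    C–H: 2 × 425 = 850
    H–H: 1 × 422 = 422
    Σ(broken) = 2095 kJ
  Bonds formed (products):
    C–H: 4 × 425 = 1700
    C=C: 1 × 620 = 620
    Σ(formed) = 2320 kJ
  ΔH_II = 2095 − 2320 = −225 kJ
ΔH_I − ΔH_II = +133 kJ, so reaction II has the more negative ΔH; |ΔH_I − ΔH_II| = 133 kJ.

Reaction II, by 133 kJ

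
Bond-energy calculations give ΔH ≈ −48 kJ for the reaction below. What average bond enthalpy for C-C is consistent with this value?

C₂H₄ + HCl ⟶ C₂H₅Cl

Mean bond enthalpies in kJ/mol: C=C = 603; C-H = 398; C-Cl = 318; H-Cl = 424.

D(C-C) ≈ 359 kJ/mol

Let D be the C-C bond energy.
Σ(broken) = 4×398 + 1×603 + 1×424 = 2619
Σ(formed) = 1×D + 1×318 + 5×398 = 2308 + D
ΔH = Σ(broken) − Σ(formed) = (2619) − (2308 + D) = +311 − D
Setting this equal to −48 kJ gives D = 359 kJ/mol.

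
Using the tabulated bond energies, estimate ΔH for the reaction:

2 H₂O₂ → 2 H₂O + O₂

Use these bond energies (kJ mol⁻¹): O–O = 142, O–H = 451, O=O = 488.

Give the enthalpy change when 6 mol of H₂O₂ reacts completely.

ΔH = −612 kJ

Bonds broken (reactants):
  O–H: 4 × 451 = 1804
  O–O: 2 × 142 = 284
  Σ(broken) = 2088 kJ
Bonds formed (products):
  O–H: 4 × 451 = 1804
  O=O: 1 × 488 = 488
  Σ(formed) = 2292 kJ
ΔH = Σ(broken) − Σ(formed) = 2088 − 2292 = −204 kJ
For 3× the reaction as written: 3 × (−204) = −612 kJ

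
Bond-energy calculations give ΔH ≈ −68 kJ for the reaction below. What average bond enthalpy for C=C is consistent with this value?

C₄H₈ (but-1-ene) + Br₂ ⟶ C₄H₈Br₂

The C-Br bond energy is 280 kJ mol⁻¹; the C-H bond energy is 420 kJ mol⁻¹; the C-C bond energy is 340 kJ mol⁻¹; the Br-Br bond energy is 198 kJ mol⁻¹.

Let D be the C=C bond energy.
Σ(broken) = 1×198 + 2×340 + 8×420 + 1×D = 4238 + D
Σ(formed) = 2×280 + 3×340 + 8×420 = 4940
ΔH = Σ(broken) − Σ(formed) = (4238 + D) − (4940) = −702 + D
Setting this equal to −68 kJ gives D = 634 kJ/mol.

D(C=C) ≈ 634 kJ/mol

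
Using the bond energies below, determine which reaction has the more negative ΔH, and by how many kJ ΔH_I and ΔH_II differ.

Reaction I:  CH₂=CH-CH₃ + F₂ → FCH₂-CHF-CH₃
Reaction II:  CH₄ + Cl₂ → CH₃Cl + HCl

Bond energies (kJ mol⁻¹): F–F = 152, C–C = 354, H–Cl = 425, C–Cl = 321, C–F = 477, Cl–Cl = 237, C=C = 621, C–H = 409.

Reaction I:
  Bonds broken (reactants):
    C–C: 1 × 354 = 354
    C–H: 6 × 409 = 2454
    C=C: 1 × 621 = 621
    F–F: 1 × 152 = 152
    Σ(broken) = 3581 kJ
  Bonds formed (products):
    C–C: 2 × 354 = 708
    C–F: 2 × 477 = 954
    C–H: 6 × 409 = 2454
    Σ(formed) = 4116 kJ
  ΔH_I = 3581 − 4116 = −535 kJ
Reaction II:
  Bonds broken (reactants):
    C–H: 4 × 409 = 1636
    Cl–Cl: 1 × 237 = 237
    Σ(broken) = 1873 kJ
  Bonds formed (products):
    C–Cl: 1 × 321 = 321
    C–H: 3 × 409 = 1227
    H–Cl: 1 × 425 = 425
    Σ(formed) = 1973 kJ
  ΔH_II = 1873 − 1973 = −100 kJ
ΔH_I − ΔH_II = −435 kJ, so reaction I has the more negative ΔH; |ΔH_I − ΔH_II| = 435 kJ.

Reaction I, by 435 kJ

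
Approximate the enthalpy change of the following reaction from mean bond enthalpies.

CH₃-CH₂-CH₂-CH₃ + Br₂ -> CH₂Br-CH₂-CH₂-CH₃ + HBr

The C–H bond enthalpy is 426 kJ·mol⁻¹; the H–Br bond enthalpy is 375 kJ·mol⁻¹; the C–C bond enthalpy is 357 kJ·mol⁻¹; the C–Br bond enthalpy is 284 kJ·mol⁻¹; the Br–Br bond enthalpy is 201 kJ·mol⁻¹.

ΔH ≈ −32 kJ

Bonds broken (reactants):
  Br–Br: 1 × 201 = 201
  C–C: 3 × 357 = 1071
  C–H: 10 × 426 = 4260
  Σ(broken) = 5532 kJ
Bonds formed (products):
  C–Br: 1 × 284 = 284
  C–C: 3 × 357 = 1071
  C–H: 9 × 426 = 3834
  H–Br: 1 × 375 = 375
  Σ(formed) = 5564 kJ
ΔH = Σ(broken) − Σ(formed) = 5532 − 5564 = −32 kJ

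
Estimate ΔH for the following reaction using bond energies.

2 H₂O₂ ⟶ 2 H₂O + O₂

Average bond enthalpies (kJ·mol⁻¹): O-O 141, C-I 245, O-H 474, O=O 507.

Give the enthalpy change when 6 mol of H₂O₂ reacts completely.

ΔH = −675 kJ

Bonds broken (reactants):
  O-H: 4 × 474 = 1896
  O-O: 2 × 141 = 282
  Σ(broken) = 2178 kJ
Bonds formed (products):
  O-H: 4 × 474 = 1896
  O=O: 1 × 507 = 507
  Σ(formed) = 2403 kJ
ΔH = Σ(broken) − Σ(formed) = 2178 − 2403 = −225 kJ
For 3× the reaction as written: 3 × (−225) = −675 kJ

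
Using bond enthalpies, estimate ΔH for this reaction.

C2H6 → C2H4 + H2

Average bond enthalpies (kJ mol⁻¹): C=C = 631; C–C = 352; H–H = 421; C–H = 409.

Bonds broken (reactants):
  C–C: 1 × 352 = 352
  C–H: 6 × 409 = 2454
  Σ(broken) = 2806 kJ
Bonds formed (products):
  C–H: 4 × 409 = 1636
  C=C: 1 × 631 = 631
  H–H: 1 × 421 = 421
  Σ(formed) = 2688 kJ
ΔH = Σ(broken) − Σ(formed) = 2806 − 2688 = +118 kJ

ΔH ≈ +118 kJ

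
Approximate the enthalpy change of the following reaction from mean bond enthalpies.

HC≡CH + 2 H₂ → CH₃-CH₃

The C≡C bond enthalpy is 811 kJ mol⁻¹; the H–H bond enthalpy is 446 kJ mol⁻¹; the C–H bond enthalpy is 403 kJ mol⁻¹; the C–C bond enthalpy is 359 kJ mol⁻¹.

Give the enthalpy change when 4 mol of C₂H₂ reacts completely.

ΔH = −1072 kJ

Bonds broken (reactants):
  C≡C: 1 × 811 = 811
  C–H: 2 × 403 = 806
  H–H: 2 × 446 = 892
  Σ(broken) = 2509 kJ
Bonds formed (products):
  C–C: 1 × 359 = 359
  C–H: 6 × 403 = 2418
  Σ(formed) = 2777 kJ
ΔH = Σ(broken) − Σ(formed) = 2509 − 2777 = −268 kJ
For 4× the reaction as written: 4 × (−268) = −1072 kJ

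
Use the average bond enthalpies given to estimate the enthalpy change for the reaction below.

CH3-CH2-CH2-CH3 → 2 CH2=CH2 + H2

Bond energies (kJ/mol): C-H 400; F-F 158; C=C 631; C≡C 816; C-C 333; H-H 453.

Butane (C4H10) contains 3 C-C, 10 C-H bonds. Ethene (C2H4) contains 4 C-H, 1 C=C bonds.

ΔH ≈ +84 kJ

Bonds broken (reactants):
  C-C: 3 × 333 = 999
  C-H: 10 × 400 = 4000
  Σ(broken) = 4999 kJ
Bonds formed (products):
  C-H: 8 × 400 = 3200
  C=C: 2 × 631 = 1262
  H-H: 1 × 453 = 453
  Σ(formed) = 4915 kJ
ΔH = Σ(broken) − Σ(formed) = 4999 − 4915 = +84 kJ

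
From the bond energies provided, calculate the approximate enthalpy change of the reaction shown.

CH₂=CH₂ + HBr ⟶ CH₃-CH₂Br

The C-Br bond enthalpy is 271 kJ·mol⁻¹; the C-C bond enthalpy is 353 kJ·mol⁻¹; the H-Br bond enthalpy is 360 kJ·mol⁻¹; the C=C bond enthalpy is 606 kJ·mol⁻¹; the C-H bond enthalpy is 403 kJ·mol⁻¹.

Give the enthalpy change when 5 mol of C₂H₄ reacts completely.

ΔH = −305 kJ

Bonds broken (reactants):
  C-H: 4 × 403 = 1612
  C=C: 1 × 606 = 606
  H-Br: 1 × 360 = 360
  Σ(broken) = 2578 kJ
Bonds formed (products):
  C-Br: 1 × 271 = 271
  C-C: 1 × 353 = 353
  C-H: 5 × 403 = 2015
  Σ(formed) = 2639 kJ
ΔH = Σ(broken) − Σ(formed) = 2578 − 2639 = −61 kJ
For 5× the reaction as written: 5 × (−61) = −305 kJ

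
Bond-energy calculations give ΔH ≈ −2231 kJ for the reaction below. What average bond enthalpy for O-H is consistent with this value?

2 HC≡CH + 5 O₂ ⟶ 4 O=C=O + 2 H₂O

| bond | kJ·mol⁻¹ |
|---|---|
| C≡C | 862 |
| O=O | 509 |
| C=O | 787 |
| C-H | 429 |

Let D be the O-H bond energy.
Σ(broken) = 2×862 + 4×429 + 5×509 = 5985
Σ(formed) = 8×787 + 4×D = 6296 + 4D
ΔH = Σ(broken) − Σ(formed) = (5985) − (6296 + 4D) = −311 − 4D
Setting this equal to −2231 kJ gives 4D = 1920, so D = 480 kJ/mol.

D(O-H) ≈ 480 kJ/mol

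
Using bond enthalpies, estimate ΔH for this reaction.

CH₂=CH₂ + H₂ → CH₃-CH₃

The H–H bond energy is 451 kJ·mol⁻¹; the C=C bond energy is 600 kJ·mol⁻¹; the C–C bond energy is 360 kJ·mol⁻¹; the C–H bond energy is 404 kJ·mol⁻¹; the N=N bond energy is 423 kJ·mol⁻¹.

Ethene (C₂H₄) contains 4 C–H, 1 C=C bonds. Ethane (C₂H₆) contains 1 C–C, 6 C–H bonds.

Bonds broken (reactants):
  C–H: 4 × 404 = 1616
  C=C: 1 × 600 = 600
  H–H: 1 × 451 = 451
  Σ(broken) = 2667 kJ
Bonds formed (products):
  C–C: 1 × 360 = 360
  C–H: 6 × 404 = 2424
  Σ(formed) = 2784 kJ
ΔH = Σ(broken) − Σ(formed) = 2667 − 2784 = −117 kJ

ΔH ≈ −117 kJ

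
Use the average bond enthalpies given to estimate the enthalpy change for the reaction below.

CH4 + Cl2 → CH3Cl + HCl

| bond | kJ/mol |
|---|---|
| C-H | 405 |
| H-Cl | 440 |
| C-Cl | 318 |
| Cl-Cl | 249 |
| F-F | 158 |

ΔH ≈ −104 kJ

Bonds broken (reactants):
  C-H: 4 × 405 = 1620
  Cl-Cl: 1 × 249 = 249
  Σ(broken) = 1869 kJ
Bonds formed (products):
  C-Cl: 1 × 318 = 318
  C-H: 3 × 405 = 1215
  H-Cl: 1 × 440 = 440
  Σ(formed) = 1973 kJ
ΔH = Σ(broken) − Σ(formed) = 1869 − 1973 = −104 kJ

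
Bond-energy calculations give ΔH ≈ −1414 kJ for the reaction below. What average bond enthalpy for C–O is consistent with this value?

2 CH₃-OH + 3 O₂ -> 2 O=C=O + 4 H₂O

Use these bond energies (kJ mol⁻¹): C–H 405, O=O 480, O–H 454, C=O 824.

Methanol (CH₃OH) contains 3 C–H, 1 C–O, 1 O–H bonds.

D(C–O) ≈ 368 kJ/mol

Let D be the C–O bond energy.
Σ(broken) = 6×405 + 2×D + 2×454 + 3×480 = 4778 + 2D
Σ(formed) = 4×824 + 8×454 = 6928
ΔH = Σ(broken) − Σ(formed) = (4778 + 2D) − (6928) = −2150 + 2D
Setting this equal to −1414 kJ gives 2D = 736, so D = 368 kJ/mol.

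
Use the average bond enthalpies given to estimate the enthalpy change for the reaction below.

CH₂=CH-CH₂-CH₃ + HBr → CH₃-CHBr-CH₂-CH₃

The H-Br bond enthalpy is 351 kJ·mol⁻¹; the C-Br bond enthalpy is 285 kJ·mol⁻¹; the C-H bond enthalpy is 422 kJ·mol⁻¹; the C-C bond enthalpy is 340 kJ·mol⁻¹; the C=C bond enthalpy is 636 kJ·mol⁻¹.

ΔH ≈ −60 kJ

Bonds broken (reactants):
  C-C: 2 × 340 = 680
  C-H: 8 × 422 = 3376
  C=C: 1 × 636 = 636
  H-Br: 1 × 351 = 351
  Σ(broken) = 5043 kJ
Bonds formed (products):
  C-Br: 1 × 285 = 285
  C-C: 3 × 340 = 1020
  C-H: 9 × 422 = 3798
  Σ(formed) = 5103 kJ
ΔH = Σ(broken) − Σ(formed) = 5043 − 5103 = −60 kJ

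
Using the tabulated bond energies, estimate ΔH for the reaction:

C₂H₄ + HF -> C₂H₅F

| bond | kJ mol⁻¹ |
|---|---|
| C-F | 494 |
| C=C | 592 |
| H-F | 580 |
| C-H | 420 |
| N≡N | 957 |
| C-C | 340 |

Bonds broken (reactants):
  C-H: 4 × 420 = 1680
  C=C: 1 × 592 = 592
  H-F: 1 × 580 = 580
  Σ(broken) = 2852 kJ
Bonds formed (products):
  C-C: 1 × 340 = 340
  C-F: 1 × 494 = 494
  C-H: 5 × 420 = 2100
  Σ(formed) = 2934 kJ
ΔH = Σ(broken) − Σ(formed) = 2852 − 2934 = −82 kJ

ΔH ≈ −82 kJ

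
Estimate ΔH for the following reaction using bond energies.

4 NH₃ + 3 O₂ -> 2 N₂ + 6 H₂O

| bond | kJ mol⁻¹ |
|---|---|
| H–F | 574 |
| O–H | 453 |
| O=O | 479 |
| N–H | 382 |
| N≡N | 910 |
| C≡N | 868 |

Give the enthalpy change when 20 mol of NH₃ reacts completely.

ΔH = −6175 kJ

Bonds broken (reactants):
  N–H: 12 × 382 = 4584
  O=O: 3 × 479 = 1437
  Σ(broken) = 6021 kJ
Bonds formed (products):
  N≡N: 2 × 910 = 1820
  O–H: 12 × 453 = 5436
  Σ(formed) = 7256 kJ
ΔH = Σ(broken) − Σ(formed) = 6021 − 7256 = −1235 kJ
For 5× the reaction as written: 5 × (−1235) = −6175 kJ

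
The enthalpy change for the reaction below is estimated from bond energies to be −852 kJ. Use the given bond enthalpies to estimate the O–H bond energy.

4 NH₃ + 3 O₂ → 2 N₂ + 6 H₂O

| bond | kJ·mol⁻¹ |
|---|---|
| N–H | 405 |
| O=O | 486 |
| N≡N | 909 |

Let D be the O–H bond energy.
Σ(broken) = 12×405 + 3×486 = 6318
Σ(formed) = 2×909 + 12×D = 1818 + 12D
ΔH = Σ(broken) − Σ(formed) = (6318) − (1818 + 12D) = +4500 − 12D
Setting this equal to −852 kJ gives 12D = 5352, so D = 446 kJ/mol.

D(O–H) ≈ 446 kJ/mol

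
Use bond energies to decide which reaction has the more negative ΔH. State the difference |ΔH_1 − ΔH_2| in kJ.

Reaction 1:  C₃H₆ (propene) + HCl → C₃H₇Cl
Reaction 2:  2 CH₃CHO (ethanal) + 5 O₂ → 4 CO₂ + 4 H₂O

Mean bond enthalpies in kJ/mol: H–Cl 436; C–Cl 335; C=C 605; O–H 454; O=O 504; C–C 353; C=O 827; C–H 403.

Reaction 2, by 2094 kJ

Reaction 1:
  Bonds broken (reactants):
    C–C: 1 × 353 = 353
    C–H: 6 × 403 = 2418
    C=C: 1 × 605 = 605
    H–Cl: 1 × 436 = 436
    Σ(broken) = 3812 kJ
  Bonds formed (products):
    C–C: 2 × 353 = 706
    C–Cl: 1 × 335 = 335
    C–H: 7 × 403 = 2821
    Σ(formed) = 3862 kJ
  ΔH_1 = 3812 − 3862 = −50 kJ
Reaction 2:
  Bonds broken (reactants):
    C–C: 2 × 353 = 706
    C–H: 8 × 403 = 3224
    C=O: 2 × 827 = 1654
    O=O: 5 × 504 = 2520
    Σ(broken) = 8104 kJ
  Bonds formed (products):
    C=O: 8 × 827 = 6616
    O–H: 8 × 454 = 3632
    Σ(formed) = 10248 kJ
  ΔH_2 = 8104 − 10248 = −2144 kJ
ΔH_1 − ΔH_2 = +2094 kJ, so reaction 2 has the more negative ΔH; |ΔH_1 − ΔH_2| = 2094 kJ.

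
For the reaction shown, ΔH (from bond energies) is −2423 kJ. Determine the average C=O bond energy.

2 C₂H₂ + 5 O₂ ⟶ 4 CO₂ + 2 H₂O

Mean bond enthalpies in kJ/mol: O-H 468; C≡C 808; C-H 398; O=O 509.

Let D be the C=O bond energy.
Σ(broken) = 2×808 + 4×398 + 5×509 = 5753
Σ(formed) = 8×D + 4×468 = 1872 + 8D
ΔH = Σ(broken) − Σ(formed) = (5753) − (1872 + 8D) = +3881 − 8D
Setting this equal to −2423 kJ gives 8D = 6304, so D = 788 kJ/mol.

D(C=O) ≈ 788 kJ/mol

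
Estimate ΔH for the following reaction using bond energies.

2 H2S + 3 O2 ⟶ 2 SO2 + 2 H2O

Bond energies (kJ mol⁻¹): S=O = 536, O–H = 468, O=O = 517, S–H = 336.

Bonds broken (reactants):
  O=O: 3 × 517 = 1551
  S–H: 4 × 336 = 1344
  Σ(broken) = 2895 kJ
Bonds formed (products):
  O–H: 4 × 468 = 1872
  S=O: 4 × 536 = 2144
  Σ(formed) = 4016 kJ
ΔH = Σ(broken) − Σ(formed) = 2895 − 4016 = −1121 kJ

ΔH ≈ −1121 kJ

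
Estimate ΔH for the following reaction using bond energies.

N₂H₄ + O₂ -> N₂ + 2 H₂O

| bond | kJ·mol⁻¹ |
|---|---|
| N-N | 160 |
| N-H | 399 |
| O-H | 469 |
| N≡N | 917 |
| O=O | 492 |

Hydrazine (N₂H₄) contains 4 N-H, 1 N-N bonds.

ΔH ≈ −545 kJ

Bonds broken (reactants):
  N-H: 4 × 399 = 1596
  N-N: 1 × 160 = 160
  O=O: 1 × 492 = 492
  Σ(broken) = 2248 kJ
Bonds formed (products):
  N≡N: 1 × 917 = 917
  O-H: 4 × 469 = 1876
  Σ(formed) = 2793 kJ
ΔH = Σ(broken) − Σ(formed) = 2248 − 2793 = −545 kJ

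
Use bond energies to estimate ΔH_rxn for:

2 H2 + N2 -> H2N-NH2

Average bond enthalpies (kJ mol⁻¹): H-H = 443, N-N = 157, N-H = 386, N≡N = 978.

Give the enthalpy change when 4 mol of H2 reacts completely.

ΔH = +326 kJ

Bonds broken (reactants):
  H-H: 2 × 443 = 886
  N≡N: 1 × 978 = 978
  Σ(broken) = 1864 kJ
Bonds formed (products):
  N-H: 4 × 386 = 1544
  N-N: 1 × 157 = 157
  Σ(formed) = 1701 kJ
ΔH = Σ(broken) − Σ(formed) = 1864 − 1701 = +163 kJ
For 2× the reaction as written: 2 × (+163) = +326 kJ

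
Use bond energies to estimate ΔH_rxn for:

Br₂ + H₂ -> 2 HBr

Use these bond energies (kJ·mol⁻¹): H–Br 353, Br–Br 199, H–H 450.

ΔH ≈ −57 kJ

Bonds broken (reactants):
  Br–Br: 1 × 199 = 199
  H–H: 1 × 450 = 450
  Σ(broken) = 649 kJ
Bonds formed (products):
  H–Br: 2 × 353 = 706
  Σ(formed) = 706 kJ
ΔH = Σ(broken) − Σ(formed) = 649 − 706 = −57 kJ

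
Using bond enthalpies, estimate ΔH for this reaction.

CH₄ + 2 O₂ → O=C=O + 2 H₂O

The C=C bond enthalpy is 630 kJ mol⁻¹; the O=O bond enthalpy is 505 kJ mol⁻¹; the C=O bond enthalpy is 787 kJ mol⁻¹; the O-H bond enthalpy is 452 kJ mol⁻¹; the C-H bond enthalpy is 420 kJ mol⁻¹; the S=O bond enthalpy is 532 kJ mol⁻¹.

ΔH ≈ −692 kJ

Bonds broken (reactants):
  C-H: 4 × 420 = 1680
  O=O: 2 × 505 = 1010
  Σ(broken) = 2690 kJ
Bonds formed (products):
  C=O: 2 × 787 = 1574
  O-H: 4 × 452 = 1808
  Σ(formed) = 3382 kJ
ΔH = Σ(broken) − Σ(formed) = 2690 − 3382 = −692 kJ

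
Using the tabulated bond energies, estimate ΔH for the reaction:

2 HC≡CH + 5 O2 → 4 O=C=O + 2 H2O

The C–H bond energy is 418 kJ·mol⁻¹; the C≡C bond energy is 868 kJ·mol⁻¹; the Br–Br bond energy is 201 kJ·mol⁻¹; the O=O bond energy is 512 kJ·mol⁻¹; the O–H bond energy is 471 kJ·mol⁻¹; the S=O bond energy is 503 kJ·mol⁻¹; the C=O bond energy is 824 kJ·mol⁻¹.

Bonds broken (reactants):
  C≡C: 2 × 868 = 1736
  C–H: 4 × 418 = 1672
  O=O: 5 × 512 = 2560
  Σ(broken) = 5968 kJ
Bonds formed (products):
  C=O: 8 × 824 = 6592
  O–H: 4 × 471 = 1884
  Σ(formed) = 8476 kJ
ΔH = Σ(broken) − Σ(formed) = 5968 − 8476 = −2508 kJ

ΔH ≈ −2508 kJ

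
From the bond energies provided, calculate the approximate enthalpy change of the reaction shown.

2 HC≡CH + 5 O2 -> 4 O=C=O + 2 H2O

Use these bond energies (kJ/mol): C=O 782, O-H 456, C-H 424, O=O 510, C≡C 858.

Bonds broken (reactants):
  C≡C: 2 × 858 = 1716
  C-H: 4 × 424 = 1696
  O=O: 5 × 510 = 2550
  Σ(broken) = 5962 kJ
Bonds formed (products):
  C=O: 8 × 782 = 6256
  O-H: 4 × 456 = 1824
  Σ(formed) = 8080 kJ
ΔH = Σ(broken) − Σ(formed) = 5962 − 8080 = −2118 kJ

ΔH ≈ −2118 kJ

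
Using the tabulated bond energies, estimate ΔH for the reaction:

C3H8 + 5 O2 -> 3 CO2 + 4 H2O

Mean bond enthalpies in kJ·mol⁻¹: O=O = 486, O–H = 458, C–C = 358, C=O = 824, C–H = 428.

Bonds broken (reactants):
  C–C: 2 × 358 = 716
  C–H: 8 × 428 = 3424
  O=O: 5 × 486 = 2430
  Σ(broken) = 6570 kJ
Bonds formed (products):
  C=O: 6 × 824 = 4944
  O–H: 8 × 458 = 3664
  Σ(formed) = 8608 kJ
ΔH = Σ(broken) − Σ(formed) = 6570 − 8608 = −2038 kJ

ΔH ≈ −2038 kJ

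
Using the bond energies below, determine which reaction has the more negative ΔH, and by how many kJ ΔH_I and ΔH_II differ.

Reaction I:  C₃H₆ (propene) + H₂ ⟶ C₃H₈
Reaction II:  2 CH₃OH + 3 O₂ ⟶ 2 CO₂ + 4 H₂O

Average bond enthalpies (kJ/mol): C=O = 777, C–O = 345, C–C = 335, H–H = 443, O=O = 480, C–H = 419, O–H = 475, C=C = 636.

Reaction I:
  Bonds broken (reactants):
    C–C: 1 × 335 = 335
    C–H: 6 × 419 = 2514
    C=C: 1 × 636 = 636
    H–H: 1 × 443 = 443
    Σ(broken) = 3928 kJ
  Bonds formed (products):
    C–C: 2 × 335 = 670
    C–H: 8 × 419 = 3352
    Σ(formed) = 4022 kJ
  ΔH_I = 3928 − 4022 = −94 kJ
Reaction II:
  Bonds broken (reactants):
    C–H: 6 × 419 = 2514
    C–O: 2 × 345 = 690
    O–H: 2 × 475 = 950
    O=O: 3 × 480 = 1440
    Σ(broken) = 5594 kJ
  Bonds formed (products):
    C=O: 4 × 777 = 3108
    O–H: 8 × 475 = 3800
    Σ(formed) = 6908 kJ
  ΔH_II = 5594 − 6908 = −1314 kJ
ΔH_I − ΔH_II = +1220 kJ, so reaction II has the more negative ΔH; |ΔH_I − ΔH_II| = 1220 kJ.

Reaction II, by 1220 kJ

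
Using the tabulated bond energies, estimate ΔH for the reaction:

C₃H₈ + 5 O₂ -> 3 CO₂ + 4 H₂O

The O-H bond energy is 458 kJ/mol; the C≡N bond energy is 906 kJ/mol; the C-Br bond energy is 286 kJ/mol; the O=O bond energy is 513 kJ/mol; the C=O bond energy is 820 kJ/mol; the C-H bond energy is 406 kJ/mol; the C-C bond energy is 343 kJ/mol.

Bonds broken (reactants):
  C-C: 2 × 343 = 686
  C-H: 8 × 406 = 3248
  O=O: 5 × 513 = 2565
  Σ(broken) = 6499 kJ
Bonds formed (products):
  C=O: 6 × 820 = 4920
  O-H: 8 × 458 = 3664
  Σ(formed) = 8584 kJ
ΔH = Σ(broken) − Σ(formed) = 6499 − 8584 = −2085 kJ

ΔH ≈ −2085 kJ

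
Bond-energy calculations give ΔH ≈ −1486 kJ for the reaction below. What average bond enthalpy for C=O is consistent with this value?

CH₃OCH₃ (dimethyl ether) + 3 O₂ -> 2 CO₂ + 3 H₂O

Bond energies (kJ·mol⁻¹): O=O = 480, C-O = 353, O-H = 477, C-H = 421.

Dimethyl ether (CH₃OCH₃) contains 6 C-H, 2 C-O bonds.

D(C=O) ≈ 824 kJ/mol

Let D be the C=O bond energy.
Σ(broken) = 6×421 + 2×353 + 3×480 = 4672
Σ(formed) = 4×D + 6×477 = 2862 + 4D
ΔH = Σ(broken) − Σ(formed) = (4672) − (2862 + 4D) = +1810 − 4D
Setting this equal to −1486 kJ gives 4D = 3296, so D = 824 kJ/mol.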